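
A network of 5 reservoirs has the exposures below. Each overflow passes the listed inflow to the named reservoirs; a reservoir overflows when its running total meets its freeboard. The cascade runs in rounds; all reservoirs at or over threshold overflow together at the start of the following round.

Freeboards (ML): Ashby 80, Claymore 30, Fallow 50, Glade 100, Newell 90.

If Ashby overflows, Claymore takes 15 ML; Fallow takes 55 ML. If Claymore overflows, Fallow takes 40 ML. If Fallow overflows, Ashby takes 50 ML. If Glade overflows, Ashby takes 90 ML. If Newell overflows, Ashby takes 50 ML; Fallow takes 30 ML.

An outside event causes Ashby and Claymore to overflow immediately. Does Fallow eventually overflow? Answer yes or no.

Round 1 — Ashby, Claymore overflow (initial).
  Fallow: +55+40 → 95 ≥ 50
Round 2 — Fallow overflows.
No further overflows.

yes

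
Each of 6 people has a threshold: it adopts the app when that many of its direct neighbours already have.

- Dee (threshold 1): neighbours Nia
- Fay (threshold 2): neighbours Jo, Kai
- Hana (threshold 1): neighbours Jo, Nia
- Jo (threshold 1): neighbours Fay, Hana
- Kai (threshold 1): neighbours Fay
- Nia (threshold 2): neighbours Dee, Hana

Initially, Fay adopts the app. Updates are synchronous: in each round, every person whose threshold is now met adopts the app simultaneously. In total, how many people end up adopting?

4

Round 1 — Fay adopts the app (initial).
Round 2 — checking thresholds:
  Jo: 1 of 2 neighbours ≥ 1, adopts the app.
  Kai: 1 of 1 neighbours ≥ 1, adopts the app.
Round 3 — checking thresholds:
  Hana: 1 of 2 neighbours ≥ 1, adopts the app.
Round 4 — no new adoptions; cascade stops.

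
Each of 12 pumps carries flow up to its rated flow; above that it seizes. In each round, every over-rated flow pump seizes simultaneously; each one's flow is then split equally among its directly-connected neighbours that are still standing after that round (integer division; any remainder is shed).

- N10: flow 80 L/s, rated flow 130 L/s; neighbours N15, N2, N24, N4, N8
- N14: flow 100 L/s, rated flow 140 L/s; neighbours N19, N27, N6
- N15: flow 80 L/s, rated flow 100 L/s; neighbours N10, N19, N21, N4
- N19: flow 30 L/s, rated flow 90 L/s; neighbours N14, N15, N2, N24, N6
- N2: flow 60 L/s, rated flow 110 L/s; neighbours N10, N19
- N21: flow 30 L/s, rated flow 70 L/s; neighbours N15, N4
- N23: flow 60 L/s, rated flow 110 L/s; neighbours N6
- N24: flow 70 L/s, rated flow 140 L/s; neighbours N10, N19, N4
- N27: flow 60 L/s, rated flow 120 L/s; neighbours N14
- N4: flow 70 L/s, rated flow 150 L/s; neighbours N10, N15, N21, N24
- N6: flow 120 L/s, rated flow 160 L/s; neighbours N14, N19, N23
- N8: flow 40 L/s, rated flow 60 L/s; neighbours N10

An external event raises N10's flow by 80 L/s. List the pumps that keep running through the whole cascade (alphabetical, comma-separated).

Round 1 — N10 at 160 > 130. N10 seizes.
  N10 sheds 160 L/s to N15, N2, N24, N4, N8: 32 each.
    N15: 80+32 = 112 > 100
    N2: 60+32 = 92 ≤ 110
    N24: 70+32 = 102 ≤ 140
    N4: 70+32 = 102 ≤ 150
    N8: 40+32 = 72 > 60
Round 2 — N15, N8 seize.
  N15 sheds 112 L/s to N19, N21, N4: 37 each (1 lost).
    N19: 30+37 = 67 ≤ 90
    N21: 30+37 = 67 ≤ 70
    N4: 102+37 = 139 ≤ 150
  N8 sheds 72 L/s: no online neighbours, lost.
No further seizures.

N14, N19, N2, N21, N23, N24, N27, N4, N6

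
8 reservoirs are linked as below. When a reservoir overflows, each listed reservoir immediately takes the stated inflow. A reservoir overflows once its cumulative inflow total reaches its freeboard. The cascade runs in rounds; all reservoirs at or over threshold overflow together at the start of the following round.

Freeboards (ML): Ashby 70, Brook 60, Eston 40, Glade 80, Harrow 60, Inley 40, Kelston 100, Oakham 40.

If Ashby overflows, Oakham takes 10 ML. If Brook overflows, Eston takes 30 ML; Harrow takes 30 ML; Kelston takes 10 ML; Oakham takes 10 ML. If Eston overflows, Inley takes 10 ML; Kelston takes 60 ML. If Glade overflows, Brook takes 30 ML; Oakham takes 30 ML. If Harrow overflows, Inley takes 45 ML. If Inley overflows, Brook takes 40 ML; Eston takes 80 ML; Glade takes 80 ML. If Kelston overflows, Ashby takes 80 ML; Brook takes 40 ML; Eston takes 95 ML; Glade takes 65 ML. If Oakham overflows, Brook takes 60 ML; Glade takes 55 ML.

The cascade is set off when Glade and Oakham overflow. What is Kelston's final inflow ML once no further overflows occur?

Round 1 — Glade, Oakham overflow (initial).
  Brook: +30+60 → 90 ≥ 60
Round 2 — Brook overflows.
  Eston: +30 → 30 < 40
  Harrow: +30 → 30 < 60
  Kelston: +10 → 10 < 100
No further overflows.

10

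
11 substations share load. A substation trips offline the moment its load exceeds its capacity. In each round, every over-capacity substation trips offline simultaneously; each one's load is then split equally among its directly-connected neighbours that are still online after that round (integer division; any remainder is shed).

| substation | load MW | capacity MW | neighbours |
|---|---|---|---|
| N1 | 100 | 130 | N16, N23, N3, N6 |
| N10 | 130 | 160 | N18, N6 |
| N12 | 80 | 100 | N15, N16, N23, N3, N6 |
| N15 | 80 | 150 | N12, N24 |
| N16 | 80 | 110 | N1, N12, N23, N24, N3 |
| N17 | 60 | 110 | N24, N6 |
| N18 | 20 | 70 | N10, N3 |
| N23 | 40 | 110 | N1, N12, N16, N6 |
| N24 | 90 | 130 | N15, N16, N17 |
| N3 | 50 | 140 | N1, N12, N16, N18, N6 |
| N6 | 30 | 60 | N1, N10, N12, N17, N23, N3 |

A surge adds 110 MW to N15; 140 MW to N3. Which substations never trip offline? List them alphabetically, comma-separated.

N10, N18

Round 1 — N15 at 190 > 150; N3 at 190 > 140. N15, N3 trip offline.
  N15 sheds 190 MW to N12, N24: 95 each.
    N12: 80+95 = 175 > 100
    N24: 90+95 = 185 > 130
  N3 sheds 190 MW to N1, N12, N16, N18, N6: 38 each.
    N1: 100+38 = 138 > 130
    N12: 175+38 = 213 > 100
    N16: 80+38 = 118 > 110
    N18: 20+38 = 58 ≤ 70
    N6: 30+38 = 68 > 60
Round 2 — N1, N12, N16, N24, N6 trip offline.
  N1 sheds 138 MW to N23: 138 each.
    N23: 40+138 = 178 > 110
  N12 sheds 213 MW to N23: 213 each.
    N23: 178+213 = 391 > 110
  N16 sheds 118 MW to N23: 118 each.
    N23: 391+118 = 509 > 110
  N24 sheds 185 MW to N17: 185 each.
    N17: 60+185 = 245 > 110
  N6 sheds 68 MW to N10, N17, N23: 22 each (2 lost).
    N10: 130+22 = 152 ≤ 160
    N17: 245+22 = 267 > 110
    N23: 509+22 = 531 > 110
Round 3 — N17, N23 trip offline.
  N17 sheds 267 MW: no online neighbours, lost.
  N23 sheds 531 MW: no online neighbours, lost.
No further trips.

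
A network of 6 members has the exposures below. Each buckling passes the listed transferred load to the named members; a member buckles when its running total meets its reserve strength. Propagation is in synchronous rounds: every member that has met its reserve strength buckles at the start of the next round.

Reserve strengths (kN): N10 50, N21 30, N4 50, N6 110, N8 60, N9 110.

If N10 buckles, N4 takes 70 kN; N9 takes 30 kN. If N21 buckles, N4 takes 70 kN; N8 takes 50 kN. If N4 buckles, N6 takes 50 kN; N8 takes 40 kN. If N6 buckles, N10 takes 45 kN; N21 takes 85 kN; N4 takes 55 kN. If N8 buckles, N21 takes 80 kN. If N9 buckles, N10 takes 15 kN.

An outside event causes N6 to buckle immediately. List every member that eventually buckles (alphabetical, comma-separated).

Round 1 — N6 buckles (initial).
  N10: +45 → 45 < 50
  N21: +85 → 85 ≥ 30
  N4: +55 → 55 ≥ 50
Round 2 — N21, N4 buckle.
  N8: +50+40 → 90 ≥ 60
Round 3 — N8 buckles.
No further bucklings.

N21, N4, N6, N8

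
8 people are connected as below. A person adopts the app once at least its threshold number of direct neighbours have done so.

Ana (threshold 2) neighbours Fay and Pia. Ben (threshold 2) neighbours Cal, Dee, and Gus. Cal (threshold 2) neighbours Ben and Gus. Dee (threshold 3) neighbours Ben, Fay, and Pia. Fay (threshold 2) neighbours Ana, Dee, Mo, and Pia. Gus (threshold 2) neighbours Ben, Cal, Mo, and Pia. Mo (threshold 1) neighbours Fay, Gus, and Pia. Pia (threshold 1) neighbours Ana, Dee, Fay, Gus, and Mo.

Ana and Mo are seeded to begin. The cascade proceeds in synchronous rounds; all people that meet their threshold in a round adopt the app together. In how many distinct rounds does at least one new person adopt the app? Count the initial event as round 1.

3

Round 1 — Ana, Mo adopt the app (initial).
Round 2 — checking thresholds:
  Fay: 2 of 4 neighbours ≥ 2, adopts the app.
  Gus: 1 of 4 neighbours < 2, not yet.
  Pia: 2 of 5 neighbours ≥ 1, adopts the app.
Round 3 — checking thresholds:
  Dee: 2 of 3 neighbours < 3, not yet.
  Gus: 2 of 4 neighbours ≥ 2, adopts the app.
Round 4 — no new adoptions; cascade stops.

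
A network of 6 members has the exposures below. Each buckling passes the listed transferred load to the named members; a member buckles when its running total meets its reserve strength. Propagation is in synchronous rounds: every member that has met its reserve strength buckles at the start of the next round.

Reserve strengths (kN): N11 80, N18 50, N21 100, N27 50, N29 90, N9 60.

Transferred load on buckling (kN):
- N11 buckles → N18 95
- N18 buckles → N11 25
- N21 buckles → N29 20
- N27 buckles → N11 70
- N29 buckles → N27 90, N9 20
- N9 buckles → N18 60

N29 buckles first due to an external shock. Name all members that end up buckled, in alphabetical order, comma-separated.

Round 1 — N29 buckles (initial).
  N27: +90 → 90 ≥ 50
  N9: +20 → 20 < 60
Round 2 — N27 buckles.
  N11: +70 → 70 < 80
No further bucklings.

N27, N29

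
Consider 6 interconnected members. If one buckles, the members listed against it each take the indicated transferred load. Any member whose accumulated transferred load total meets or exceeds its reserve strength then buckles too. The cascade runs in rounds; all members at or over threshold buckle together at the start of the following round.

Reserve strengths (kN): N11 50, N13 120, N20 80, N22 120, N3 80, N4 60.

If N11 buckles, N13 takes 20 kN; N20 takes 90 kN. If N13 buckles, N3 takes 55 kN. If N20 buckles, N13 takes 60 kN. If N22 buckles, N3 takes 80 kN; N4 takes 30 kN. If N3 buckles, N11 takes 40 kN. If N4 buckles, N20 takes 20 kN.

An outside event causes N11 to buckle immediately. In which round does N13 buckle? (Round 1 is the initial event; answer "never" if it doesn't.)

never

Round 1 — N11 buckles (initial).
  N13: +20 → 20 < 120
  N20: +90 → 90 ≥ 80
Round 2 — N20 buckles.
  N13: +60 → 80 < 120
No further bucklings.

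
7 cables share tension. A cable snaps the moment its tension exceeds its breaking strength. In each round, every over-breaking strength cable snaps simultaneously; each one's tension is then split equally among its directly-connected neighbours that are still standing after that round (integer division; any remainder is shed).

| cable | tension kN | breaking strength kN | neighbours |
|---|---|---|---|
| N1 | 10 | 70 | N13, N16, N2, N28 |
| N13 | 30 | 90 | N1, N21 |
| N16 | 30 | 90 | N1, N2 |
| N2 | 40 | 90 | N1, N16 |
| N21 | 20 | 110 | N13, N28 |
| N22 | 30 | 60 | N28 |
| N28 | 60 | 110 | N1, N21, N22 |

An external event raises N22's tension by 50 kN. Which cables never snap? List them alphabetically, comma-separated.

Round 1 — N22 at 80 > 60. N22 snaps.
  N22 sheds 80 kN to N28: 80 each.
    N28: 60+80 = 140 > 110
Round 2 — N28 snaps.
  N28 sheds 140 kN to N1, N21: 70 each.
    N1: 10+70 = 80 > 70
    N21: 20+70 = 90 ≤ 110
Round 3 — N1 snaps.
  N1 sheds 80 kN to N13, N16, N2: 26 each (2 lost).
    N13: 30+26 = 56 ≤ 90
    N16: 30+26 = 56 ≤ 90
    N2: 40+26 = 66 ≤ 90
No further breaks.

N13, N16, N2, N21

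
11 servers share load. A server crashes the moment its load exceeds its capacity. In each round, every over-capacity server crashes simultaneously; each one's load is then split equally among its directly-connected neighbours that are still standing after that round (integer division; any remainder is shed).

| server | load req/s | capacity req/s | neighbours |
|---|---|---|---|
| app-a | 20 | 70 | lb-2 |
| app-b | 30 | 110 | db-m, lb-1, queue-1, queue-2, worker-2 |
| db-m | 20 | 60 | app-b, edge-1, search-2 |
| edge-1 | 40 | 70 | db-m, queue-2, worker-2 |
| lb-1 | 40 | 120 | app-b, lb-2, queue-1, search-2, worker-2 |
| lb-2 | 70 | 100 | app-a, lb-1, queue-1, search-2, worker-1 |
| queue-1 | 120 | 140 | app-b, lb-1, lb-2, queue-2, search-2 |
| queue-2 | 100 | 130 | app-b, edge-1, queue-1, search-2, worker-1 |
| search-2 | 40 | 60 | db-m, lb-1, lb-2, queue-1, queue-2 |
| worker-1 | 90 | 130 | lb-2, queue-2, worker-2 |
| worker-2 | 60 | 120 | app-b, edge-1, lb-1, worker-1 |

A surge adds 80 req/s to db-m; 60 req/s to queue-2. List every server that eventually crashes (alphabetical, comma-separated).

app-a, app-b, db-m, edge-1, lb-1, lb-2, queue-1, queue-2, search-2, worker-1, worker-2

Round 1 — db-m at 100 > 60; queue-2 at 160 > 130. db-m, queue-2 crash.
  db-m sheds 100 req/s to app-b, edge-1, search-2: 33 each (1 lost).
    app-b: 30+33 = 63 ≤ 110
    edge-1: 40+33 = 73 > 70
    search-2: 40+33 = 73 > 60
  queue-2 sheds 160 req/s to app-b, edge-1, queue-1, search-2, worker-1: 32 each.
    app-b: 63+32 = 95 ≤ 110
    edge-1: 73+32 = 105 > 70
    queue-1: 120+32 = 152 > 140
    search-2: 73+32 = 105 > 60
    worker-1: 90+32 = 122 ≤ 130
Round 2 — edge-1, queue-1, search-2 crash.
  edge-1 sheds 105 req/s to worker-2: 105 each.
    worker-2: 60+105 = 165 > 120
  queue-1 sheds 152 req/s to app-b, lb-1, lb-2: 50 each (2 lost).
    app-b: 95+50 = 145 > 110
    lb-1: 40+50 = 90 ≤ 120
    lb-2: 70+50 = 120 > 100
  search-2 sheds 105 req/s to lb-1, lb-2: 52 each (1 lost).
    lb-1: 90+52 = 142 > 120
    lb-2: 120+52 = 172 > 100
Round 3 — app-b, lb-1, lb-2, worker-2 crash.
  app-b sheds 145 req/s: no online neighbours, lost.
  lb-1 sheds 142 req/s: no online neighbours, lost.
  lb-2 sheds 172 req/s to app-a, worker-1: 86 each.
    app-a: 20+86 = 106 > 70
    worker-1: 122+86 = 208 > 130
  worker-2 sheds 165 req/s to worker-1: 165 each.
    worker-1: 208+165 = 373 > 130
Round 4 — app-a, worker-1 crash.
  app-a sheds 106 req/s: no online neighbours, lost.
  worker-1 sheds 373 req/s: no online neighbours, lost.
No further crashes.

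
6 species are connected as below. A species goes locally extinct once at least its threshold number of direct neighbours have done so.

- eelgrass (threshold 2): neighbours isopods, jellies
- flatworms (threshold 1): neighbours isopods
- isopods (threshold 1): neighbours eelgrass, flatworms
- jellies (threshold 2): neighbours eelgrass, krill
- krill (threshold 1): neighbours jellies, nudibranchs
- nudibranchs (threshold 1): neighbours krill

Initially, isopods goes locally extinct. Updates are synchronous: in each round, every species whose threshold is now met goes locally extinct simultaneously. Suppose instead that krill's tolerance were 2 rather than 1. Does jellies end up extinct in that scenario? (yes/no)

With krill's tolerance at 2:
Round 1 — isopods goes locally extinct (initial).
Round 2 — checking thresholds:
  eelgrass: 1 of 2 neighbours < 2, below threshold.
  flatworms: 1 of 1 neighbours ≥ 1, goes locally extinct.
Round 3 — no new extinctions; cascade stops.

no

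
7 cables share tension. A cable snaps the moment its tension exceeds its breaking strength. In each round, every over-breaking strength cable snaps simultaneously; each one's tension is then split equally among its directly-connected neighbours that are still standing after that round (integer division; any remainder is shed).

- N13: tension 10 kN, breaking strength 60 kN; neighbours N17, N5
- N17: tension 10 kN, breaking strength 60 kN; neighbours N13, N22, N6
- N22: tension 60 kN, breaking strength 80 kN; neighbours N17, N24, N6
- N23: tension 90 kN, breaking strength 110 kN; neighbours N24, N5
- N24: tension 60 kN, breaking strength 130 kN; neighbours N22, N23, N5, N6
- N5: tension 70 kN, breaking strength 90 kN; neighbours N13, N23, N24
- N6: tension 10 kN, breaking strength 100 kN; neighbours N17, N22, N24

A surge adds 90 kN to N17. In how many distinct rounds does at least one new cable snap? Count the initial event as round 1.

2

Round 1 — N17 at 100 > 60. N17 snaps.
  N17 sheds 100 kN to N13, N22, N6: 33 each (1 lost).
    N13: 10+33 = 43 ≤ 60
    N22: 60+33 = 93 > 80
    N6: 10+33 = 43 ≤ 100
Round 2 — N22 snaps.
  N22 sheds 93 kN to N24, N6: 46 each (1 lost).
    N24: 60+46 = 106 ≤ 130
    N6: 43+46 = 89 ≤ 100
No further breaks.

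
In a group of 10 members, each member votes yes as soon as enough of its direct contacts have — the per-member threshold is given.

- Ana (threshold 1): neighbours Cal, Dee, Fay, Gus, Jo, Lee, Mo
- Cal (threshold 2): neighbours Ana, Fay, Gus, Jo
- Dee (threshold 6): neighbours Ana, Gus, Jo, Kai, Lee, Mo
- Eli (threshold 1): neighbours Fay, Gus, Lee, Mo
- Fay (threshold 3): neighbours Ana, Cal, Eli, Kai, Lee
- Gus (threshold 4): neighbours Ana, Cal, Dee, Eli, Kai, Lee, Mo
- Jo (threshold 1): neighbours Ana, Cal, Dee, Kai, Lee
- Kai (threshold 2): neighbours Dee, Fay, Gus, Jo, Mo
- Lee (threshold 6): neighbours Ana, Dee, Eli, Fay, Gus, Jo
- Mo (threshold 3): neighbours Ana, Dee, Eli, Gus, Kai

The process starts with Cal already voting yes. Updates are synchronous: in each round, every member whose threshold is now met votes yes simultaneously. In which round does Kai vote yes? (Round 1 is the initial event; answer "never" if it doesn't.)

Round 1 — Cal votes yes (initial).
Round 2 — checking thresholds:
  Ana: 1 of 7 neighbours ≥ 1, votes yes.
  Fay: 1 of 5 neighbours < 3, holds.
  Gus: 1 of 7 neighbours < 4, holds.
  Jo: 1 of 5 neighbours ≥ 1, votes yes.
Round 3 — no new yes votes; cascade stops.

never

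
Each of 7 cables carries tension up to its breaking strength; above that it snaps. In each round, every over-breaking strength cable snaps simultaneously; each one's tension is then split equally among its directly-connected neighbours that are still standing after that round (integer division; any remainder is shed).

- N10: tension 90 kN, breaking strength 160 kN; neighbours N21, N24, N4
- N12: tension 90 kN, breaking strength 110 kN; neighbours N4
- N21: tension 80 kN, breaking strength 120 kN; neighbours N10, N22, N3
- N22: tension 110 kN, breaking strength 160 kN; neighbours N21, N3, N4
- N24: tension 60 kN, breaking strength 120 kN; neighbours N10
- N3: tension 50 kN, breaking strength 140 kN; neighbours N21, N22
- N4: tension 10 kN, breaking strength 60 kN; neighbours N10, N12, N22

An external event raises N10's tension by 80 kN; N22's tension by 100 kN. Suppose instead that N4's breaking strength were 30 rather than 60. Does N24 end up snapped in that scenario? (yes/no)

no

With N4's breaking strength at 30:
Round 1 — N10 at 170 > 160; N22 at 210 > 160. N10, N22 snap.
  N10 sheds 170 kN to N21, N24, N4: 56 each (2 lost).
    N21: 80+56 = 136 > 120
    N24: 60+56 = 116 ≤ 120
    N4: 10+56 = 66 > 30
  N22 sheds 210 kN to N21, N3, N4: 70 each.
    N21: 136+70 = 206 > 120
    N3: 50+70 = 120 ≤ 140
    N4: 66+70 = 136 > 30
Round 2 — N21, N4 snap.
  N21 sheds 206 kN to N3: 206 each.
    N3: 120+206 = 326 > 140
  N4 sheds 136 kN to N12: 136 each.
    N12: 90+136 = 226 > 110
Round 3 — N12, N3 snap.
  N12 sheds 226 kN: no online neighbours, lost.
  N3 sheds 326 kN: no online neighbours, lost.
No further breaks.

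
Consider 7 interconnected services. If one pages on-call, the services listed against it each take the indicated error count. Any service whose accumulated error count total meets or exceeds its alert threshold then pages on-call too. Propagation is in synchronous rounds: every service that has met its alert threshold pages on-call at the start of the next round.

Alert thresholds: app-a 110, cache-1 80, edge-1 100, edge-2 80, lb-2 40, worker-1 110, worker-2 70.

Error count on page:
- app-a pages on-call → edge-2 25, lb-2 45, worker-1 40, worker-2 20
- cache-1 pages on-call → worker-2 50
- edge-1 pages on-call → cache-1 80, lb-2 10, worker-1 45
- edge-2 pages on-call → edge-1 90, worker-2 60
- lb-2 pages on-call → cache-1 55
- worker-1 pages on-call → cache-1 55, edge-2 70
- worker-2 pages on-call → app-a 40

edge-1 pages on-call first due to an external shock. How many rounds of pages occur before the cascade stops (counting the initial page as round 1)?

Round 1 — edge-1 pages on-call (initial).
  cache-1: +80 → 80 ≥ 80
  lb-2: +10 → 10 < 40
  worker-1: +45 → 45 < 110
Round 2 — cache-1 pages on-call.
  worker-2: +50 → 50 < 70
No further pages.

2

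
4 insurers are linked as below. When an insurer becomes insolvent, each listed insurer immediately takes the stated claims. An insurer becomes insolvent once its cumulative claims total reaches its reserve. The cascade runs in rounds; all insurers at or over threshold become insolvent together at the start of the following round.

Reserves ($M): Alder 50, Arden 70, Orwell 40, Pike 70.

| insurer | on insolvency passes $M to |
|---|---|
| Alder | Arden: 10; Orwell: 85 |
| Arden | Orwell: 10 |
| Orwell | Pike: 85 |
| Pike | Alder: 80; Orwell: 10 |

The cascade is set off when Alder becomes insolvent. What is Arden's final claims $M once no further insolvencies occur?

Round 1 — Alder becomes insolvent (initial).
  Arden: +10 → 10 < 70
  Orwell: +85 → 85 ≥ 40
Round 2 — Orwell becomes insolvent.
  Pike: +85 → 85 ≥ 70
Round 3 — Pike becomes insolvent.
No further insolvencies.

10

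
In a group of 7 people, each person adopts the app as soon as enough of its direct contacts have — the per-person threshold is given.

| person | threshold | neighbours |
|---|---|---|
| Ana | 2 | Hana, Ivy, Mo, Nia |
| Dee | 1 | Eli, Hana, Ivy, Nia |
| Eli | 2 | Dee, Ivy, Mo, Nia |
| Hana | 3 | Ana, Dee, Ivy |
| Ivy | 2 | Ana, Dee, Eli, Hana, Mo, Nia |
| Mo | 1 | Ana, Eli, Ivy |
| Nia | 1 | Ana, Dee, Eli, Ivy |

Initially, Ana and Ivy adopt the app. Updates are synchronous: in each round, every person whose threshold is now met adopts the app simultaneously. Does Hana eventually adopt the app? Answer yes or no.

yes

Round 1 — Ana, Ivy adopt the app (initial).
Round 2 — checking thresholds:
  Dee: 1 of 4 neighbours ≥ 1, adopts the app.
  Eli: 1 of 4 neighbours < 2, holds.
  Hana: 2 of 3 neighbours < 3, holds.
  Mo: 2 of 3 neighbours ≥ 1, adopts the app.
  Nia: 2 of 4 neighbours ≥ 1, adopts the app.
Round 3 — checking thresholds:
  Eli: 4 of 4 neighbours ≥ 2, adopts the app.
  Hana: 3 of 3 neighbours ≥ 3, adopts the app.
Round 4 — no new adoptions; cascade stops.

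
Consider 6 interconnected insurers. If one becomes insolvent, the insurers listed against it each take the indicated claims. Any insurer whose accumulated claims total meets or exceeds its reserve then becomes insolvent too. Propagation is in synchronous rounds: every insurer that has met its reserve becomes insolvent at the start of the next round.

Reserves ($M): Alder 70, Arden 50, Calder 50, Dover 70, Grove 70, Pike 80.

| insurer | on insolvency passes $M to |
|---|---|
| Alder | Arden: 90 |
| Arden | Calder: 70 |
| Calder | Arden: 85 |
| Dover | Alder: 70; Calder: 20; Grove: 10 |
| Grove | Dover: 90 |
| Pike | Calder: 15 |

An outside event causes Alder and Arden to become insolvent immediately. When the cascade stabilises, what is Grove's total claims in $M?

0

Round 1 — Alder, Arden become insolvent (initial).
  Calder: +70 → 70 ≥ 50
Round 2 — Calder becomes insolvent.
No further insolvencies.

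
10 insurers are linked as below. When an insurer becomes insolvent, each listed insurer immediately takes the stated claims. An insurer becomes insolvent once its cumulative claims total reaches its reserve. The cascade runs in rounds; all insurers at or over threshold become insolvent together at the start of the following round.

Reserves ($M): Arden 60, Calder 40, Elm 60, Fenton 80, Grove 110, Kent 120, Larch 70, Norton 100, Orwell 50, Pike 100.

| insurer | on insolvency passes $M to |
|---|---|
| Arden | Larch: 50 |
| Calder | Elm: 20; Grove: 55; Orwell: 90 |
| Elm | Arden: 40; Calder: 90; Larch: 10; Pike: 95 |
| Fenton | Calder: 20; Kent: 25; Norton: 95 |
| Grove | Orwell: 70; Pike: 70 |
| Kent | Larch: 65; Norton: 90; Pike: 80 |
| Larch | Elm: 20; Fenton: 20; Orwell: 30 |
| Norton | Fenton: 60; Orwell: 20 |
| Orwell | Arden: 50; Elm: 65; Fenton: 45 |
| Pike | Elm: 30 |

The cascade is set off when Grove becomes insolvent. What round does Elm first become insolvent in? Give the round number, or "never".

3

Round 1 — Grove becomes insolvent (initial).
  Orwell: +70 → 70 ≥ 50
  Pike: +70 → 70 < 100
Round 2 — Orwell becomes insolvent.
  Arden: +50 → 50 < 60
  Elm: +65 → 65 ≥ 60
  Fenton: +45 → 45 < 80
Round 3 — Elm becomes insolvent.
  Arden: +40 → 90 ≥ 60
  Calder: +90 → 90 ≥ 40
  Larch: +10 → 10 < 70
  Pike: +95 → 165 ≥ 100
Round 4 — Arden, Calder, Pike become insolvent.
  Larch: +50 → 60 < 70
No further insolvencies.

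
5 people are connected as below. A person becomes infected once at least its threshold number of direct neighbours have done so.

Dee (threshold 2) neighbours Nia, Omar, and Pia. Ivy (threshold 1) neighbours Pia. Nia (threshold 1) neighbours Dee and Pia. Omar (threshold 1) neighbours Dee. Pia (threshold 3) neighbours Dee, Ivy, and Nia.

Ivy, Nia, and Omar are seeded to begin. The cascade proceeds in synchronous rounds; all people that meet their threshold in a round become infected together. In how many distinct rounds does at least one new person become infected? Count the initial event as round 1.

Round 1 — Ivy, Nia, Omar become infected (initial).
Round 2 — checking thresholds:
  Dee: 2 of 3 neighbours ≥ 2, becomes infected.
  Pia: 2 of 3 neighbours < 3, below threshold.
Round 3 — checking thresholds:
  Pia: 3 of 3 neighbours ≥ 3, becomes infected.
Round 4 — no new infections; cascade stops.

3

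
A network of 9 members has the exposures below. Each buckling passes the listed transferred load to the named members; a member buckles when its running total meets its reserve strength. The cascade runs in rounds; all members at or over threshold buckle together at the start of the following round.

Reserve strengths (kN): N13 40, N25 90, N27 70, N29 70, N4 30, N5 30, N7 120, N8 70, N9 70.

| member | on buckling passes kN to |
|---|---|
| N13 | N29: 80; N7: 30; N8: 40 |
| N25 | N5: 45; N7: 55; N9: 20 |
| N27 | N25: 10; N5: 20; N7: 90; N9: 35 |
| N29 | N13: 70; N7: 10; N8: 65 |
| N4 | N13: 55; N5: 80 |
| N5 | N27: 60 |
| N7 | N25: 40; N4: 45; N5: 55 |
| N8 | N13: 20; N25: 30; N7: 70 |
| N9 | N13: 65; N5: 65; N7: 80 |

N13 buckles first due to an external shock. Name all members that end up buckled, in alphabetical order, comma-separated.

Round 1 — N13 buckles (initial).
  N29: +80 → 80 ≥ 70
  N7: +30 → 30 < 120
  N8: +40 → 40 < 70
Round 2 — N29 buckles.
  N7: +10 → 40 < 120
  N8: +65 → 105 ≥ 70
Round 3 — N8 buckles.
  N25: +30 → 30 < 90
  N7: +70 → 110 < 120
No further bucklings.

N13, N29, N8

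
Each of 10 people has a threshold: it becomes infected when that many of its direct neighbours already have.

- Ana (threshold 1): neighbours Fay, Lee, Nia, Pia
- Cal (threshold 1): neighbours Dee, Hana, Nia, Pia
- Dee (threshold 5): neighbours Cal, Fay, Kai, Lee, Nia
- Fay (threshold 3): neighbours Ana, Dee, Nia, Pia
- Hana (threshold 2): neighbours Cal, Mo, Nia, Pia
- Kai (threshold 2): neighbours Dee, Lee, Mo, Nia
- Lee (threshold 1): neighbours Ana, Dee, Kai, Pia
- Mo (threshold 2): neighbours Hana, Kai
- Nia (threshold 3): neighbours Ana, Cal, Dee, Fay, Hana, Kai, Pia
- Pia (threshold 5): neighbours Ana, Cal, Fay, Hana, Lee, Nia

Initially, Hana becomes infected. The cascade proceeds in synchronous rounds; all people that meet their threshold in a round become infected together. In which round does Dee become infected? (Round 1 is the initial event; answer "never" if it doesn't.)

never

Round 1 — Hana becomes infected (initial).
Round 2 — checking thresholds:
  Cal: 1 of 4 neighbours ≥ 1, becomes infected.
  Mo: 1 of 2 neighbours < 2, below threshold.
  Nia: 1 of 7 neighbours < 3, below threshold.
  Pia: 1 of 6 neighbours < 5, below threshold.
Round 3 — no new infections; cascade stops.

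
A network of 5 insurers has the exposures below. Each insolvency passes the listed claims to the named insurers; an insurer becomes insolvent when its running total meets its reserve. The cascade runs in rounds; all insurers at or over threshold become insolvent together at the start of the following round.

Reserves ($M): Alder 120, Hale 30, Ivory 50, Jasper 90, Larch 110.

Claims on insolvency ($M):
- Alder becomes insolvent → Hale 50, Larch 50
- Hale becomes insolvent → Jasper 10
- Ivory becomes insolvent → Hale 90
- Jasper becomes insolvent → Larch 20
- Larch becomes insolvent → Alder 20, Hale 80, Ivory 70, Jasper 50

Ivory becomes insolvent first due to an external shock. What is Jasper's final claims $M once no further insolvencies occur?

10

Round 1 — Ivory becomes insolvent (initial).
  Hale: +90 → 90 ≥ 30
Round 2 — Hale becomes insolvent.
  Jasper: +10 → 10 < 90
No further insolvencies.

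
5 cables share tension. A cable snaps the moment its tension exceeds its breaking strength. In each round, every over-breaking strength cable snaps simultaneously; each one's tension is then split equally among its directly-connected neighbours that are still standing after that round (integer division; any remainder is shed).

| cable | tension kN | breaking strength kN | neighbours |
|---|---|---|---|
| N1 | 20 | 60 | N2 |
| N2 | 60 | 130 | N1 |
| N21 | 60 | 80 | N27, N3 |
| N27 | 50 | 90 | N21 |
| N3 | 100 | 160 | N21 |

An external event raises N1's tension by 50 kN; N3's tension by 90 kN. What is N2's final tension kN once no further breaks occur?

130

Round 1 — N1 at 70 > 60; N3 at 190 > 160. N1, N3 snap.
  N1 sheds 70 kN to N2: 70 each.
    N2: 60+70 = 130 ≤ 130
  N3 sheds 190 kN to N21: 190 each.
    N21: 60+190 = 250 > 80
Round 2 — N21 snaps.
  N21 sheds 250 kN to N27: 250 each.
    N27: 50+250 = 300 > 90
Round 3 — N27 snaps.
  N27 sheds 300 kN: no online neighbours, lost.
No further breaks.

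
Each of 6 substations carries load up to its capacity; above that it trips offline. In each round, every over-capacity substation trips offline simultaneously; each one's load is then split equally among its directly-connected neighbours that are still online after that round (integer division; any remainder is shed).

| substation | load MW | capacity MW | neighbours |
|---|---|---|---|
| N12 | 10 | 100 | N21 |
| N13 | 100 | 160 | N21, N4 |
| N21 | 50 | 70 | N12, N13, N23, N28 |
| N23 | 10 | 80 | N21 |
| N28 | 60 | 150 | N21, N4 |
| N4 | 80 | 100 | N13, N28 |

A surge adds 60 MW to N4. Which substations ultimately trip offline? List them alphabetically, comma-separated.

Round 1 — N4 at 140 > 100. N4 trips offline.
  N4 sheds 140 MW to N13, N28: 70 each.
    N13: 100+70 = 170 > 160
    N28: 60+70 = 130 ≤ 150
Round 2 — N13 trips offline.
  N13 sheds 170 MW to N21: 170 each.
    N21: 50+170 = 220 > 70
Round 3 — N21 trips offline.
  N21 sheds 220 MW to N12, N23, N28: 73 each (1 lost).
    N12: 10+73 = 83 ≤ 100
    N23: 10+73 = 83 > 80
    N28: 130+73 = 203 > 150
Round 4 — N23, N28 trip offline.
  N23 sheds 83 MW: no online neighbours, lost.
  N28 sheds 203 MW: no online neighbours, lost.
No further trips.

N13, N21, N23, N28, N4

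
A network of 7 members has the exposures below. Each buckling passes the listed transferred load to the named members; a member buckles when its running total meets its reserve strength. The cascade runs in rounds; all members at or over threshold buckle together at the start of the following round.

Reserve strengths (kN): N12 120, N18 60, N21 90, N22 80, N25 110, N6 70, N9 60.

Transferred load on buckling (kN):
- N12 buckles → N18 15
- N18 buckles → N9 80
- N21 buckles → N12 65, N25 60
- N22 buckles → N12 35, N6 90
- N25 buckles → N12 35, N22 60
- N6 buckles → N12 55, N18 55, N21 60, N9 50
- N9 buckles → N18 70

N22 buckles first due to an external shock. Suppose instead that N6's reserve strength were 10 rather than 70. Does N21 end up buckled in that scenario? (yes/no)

With N6's reserve strength at 10:
Round 1 — N22 buckles (initial).
  N12: +35 → 35 < 120
  N6: +90 → 90 ≥ 10
Round 2 — N6 buckles.
  N12: +55 → 90 < 120
  N18: +55 → 55 < 60
  N21: +60 → 60 < 90
  N9: +50 → 50 < 60
No further bucklings.

no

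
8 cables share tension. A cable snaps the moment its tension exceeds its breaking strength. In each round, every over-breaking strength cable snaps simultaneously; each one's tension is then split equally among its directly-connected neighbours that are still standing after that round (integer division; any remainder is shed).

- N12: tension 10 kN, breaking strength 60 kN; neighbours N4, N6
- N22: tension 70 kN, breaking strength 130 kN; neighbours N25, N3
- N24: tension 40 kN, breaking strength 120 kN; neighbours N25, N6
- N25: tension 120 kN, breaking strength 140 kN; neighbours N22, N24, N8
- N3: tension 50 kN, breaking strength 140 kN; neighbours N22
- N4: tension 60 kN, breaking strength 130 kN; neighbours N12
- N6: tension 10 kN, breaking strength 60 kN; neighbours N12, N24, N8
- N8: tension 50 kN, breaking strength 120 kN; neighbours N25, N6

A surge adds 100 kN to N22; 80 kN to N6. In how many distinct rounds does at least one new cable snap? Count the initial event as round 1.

Round 1 — N22 at 170 > 130; N6 at 90 > 60. N22, N6 snap.
  N22 sheds 170 kN to N25, N3: 85 each.
    N25: 120+85 = 205 > 140
    N3: 50+85 = 135 ≤ 140
  N6 sheds 90 kN to N12, N24, N8: 30 each.
    N12: 10+30 = 40 ≤ 60
    N24: 40+30 = 70 ≤ 120
    N8: 50+30 = 80 ≤ 120
Round 2 — N25 snaps.
  N25 sheds 205 kN to N24, N8: 102 each (1 lost).
    N24: 70+102 = 172 > 120
    N8: 80+102 = 182 > 120
Round 3 — N24, N8 snap.
  N24 sheds 172 kN: no online neighbours, lost.
  N8 sheds 182 kN: no online neighbours, lost.
No further breaks.

3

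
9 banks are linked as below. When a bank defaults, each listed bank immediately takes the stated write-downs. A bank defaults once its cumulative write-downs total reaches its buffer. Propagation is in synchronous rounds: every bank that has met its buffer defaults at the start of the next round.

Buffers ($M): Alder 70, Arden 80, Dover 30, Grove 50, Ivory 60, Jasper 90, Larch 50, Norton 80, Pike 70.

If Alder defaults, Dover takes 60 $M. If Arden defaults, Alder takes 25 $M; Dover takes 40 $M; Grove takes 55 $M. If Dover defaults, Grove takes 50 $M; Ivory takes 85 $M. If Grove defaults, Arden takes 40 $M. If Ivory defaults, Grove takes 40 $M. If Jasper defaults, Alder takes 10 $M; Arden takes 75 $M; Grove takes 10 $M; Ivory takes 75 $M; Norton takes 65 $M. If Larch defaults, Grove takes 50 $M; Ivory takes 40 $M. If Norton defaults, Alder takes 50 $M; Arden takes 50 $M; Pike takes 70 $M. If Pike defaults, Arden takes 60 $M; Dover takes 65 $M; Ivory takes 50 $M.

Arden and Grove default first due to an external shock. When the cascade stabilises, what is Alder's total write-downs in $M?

Round 1 — Arden, Grove default (initial).
  Alder: +25 → 25 < 70
  Dover: +40 → 40 ≥ 30
Round 2 — Dover defaults.
  Ivory: +85 → 85 ≥ 60
Round 3 — Ivory defaults.
No further defaults.

25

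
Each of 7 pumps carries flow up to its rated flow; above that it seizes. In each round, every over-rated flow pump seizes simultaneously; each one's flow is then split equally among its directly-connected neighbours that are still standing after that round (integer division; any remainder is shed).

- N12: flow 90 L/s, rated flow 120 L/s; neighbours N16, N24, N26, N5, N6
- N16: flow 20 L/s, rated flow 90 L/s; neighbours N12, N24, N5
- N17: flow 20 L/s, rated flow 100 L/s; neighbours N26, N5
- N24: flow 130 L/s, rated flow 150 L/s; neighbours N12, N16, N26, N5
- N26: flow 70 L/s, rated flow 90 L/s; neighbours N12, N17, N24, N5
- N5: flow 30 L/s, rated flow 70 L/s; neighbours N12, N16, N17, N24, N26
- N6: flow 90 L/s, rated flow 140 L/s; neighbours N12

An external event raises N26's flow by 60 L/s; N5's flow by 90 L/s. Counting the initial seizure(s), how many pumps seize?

Round 1 — N26 at 130 > 90; N5 at 120 > 70. N26, N5 seize.
  N26 sheds 130 L/s to N12, N17, N24: 43 each (1 lost).
    N12: 90+43 = 133 > 120
    N17: 20+43 = 63 ≤ 100
    N24: 130+43 = 173 > 150
  N5 sheds 120 L/s to N12, N16, N17, N24: 30 each.
    N12: 133+30 = 163 > 120
    N16: 20+30 = 50 ≤ 90
    N17: 63+30 = 93 ≤ 100
    N24: 173+30 = 203 > 150
Round 2 — N12, N24 seize.
  N12 sheds 163 L/s to N16, N6: 81 each (1 lost).
    N16: 50+81 = 131 > 90
    N6: 90+81 = 171 > 140
  N24 sheds 203 L/s to N16: 203 each.
    N16: 131+203 = 334 > 90
Round 3 — N16, N6 seize.
  N16 sheds 334 L/s: no online neighbours, lost.
  N6 sheds 171 L/s: no online neighbours, lost.
No further seizures.

6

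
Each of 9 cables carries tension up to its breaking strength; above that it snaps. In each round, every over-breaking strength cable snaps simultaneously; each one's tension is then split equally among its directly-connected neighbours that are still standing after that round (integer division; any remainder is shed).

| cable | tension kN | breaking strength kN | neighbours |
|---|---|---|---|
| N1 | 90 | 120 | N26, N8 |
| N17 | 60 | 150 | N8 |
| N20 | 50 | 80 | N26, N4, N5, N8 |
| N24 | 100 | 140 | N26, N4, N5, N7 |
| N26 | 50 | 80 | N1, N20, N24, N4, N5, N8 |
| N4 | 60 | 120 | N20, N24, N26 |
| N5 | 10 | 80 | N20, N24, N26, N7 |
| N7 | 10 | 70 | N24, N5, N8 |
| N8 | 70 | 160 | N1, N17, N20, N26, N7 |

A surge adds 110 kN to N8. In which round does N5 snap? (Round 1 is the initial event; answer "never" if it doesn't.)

3

Round 1 — N8 at 180 > 160. N8 snaps.
  N8 sheds 180 kN to N1, N17, N20, N26, N7: 36 each.
    N1: 90+36 = 126 > 120
    N17: 60+36 = 96 ≤ 150
    N20: 50+36 = 86 > 80
    N26: 50+36 = 86 > 80
    N7: 10+36 = 46 ≤ 70
Round 2 — N1, N20, N26 snap.
  N1 sheds 126 kN: no online neighbours, lost.
  N20 sheds 86 kN to N4, N5: 43 each.
    N4: 60+43 = 103 ≤ 120
    N5: 10+43 = 53 ≤ 80
  N26 sheds 86 kN to N24, N4, N5: 28 each (2 lost).
    N24: 100+28 = 128 ≤ 140
    N4: 103+28 = 131 > 120
    N5: 53+28 = 81 > 80
Round 3 — N4, N5 snap.
  N4 sheds 131 kN to N24: 131 each.
    N24: 128+131 = 259 > 140
  N5 sheds 81 kN to N24, N7: 40 each (1 lost).
    N24: 259+40 = 299 > 140
    N7: 46+40 = 86 > 70
Round 4 — N24, N7 snap.
  N24 sheds 299 kN: no online neighbours, lost.
  N7 sheds 86 kN: no online neighbours, lost.
No further breaks.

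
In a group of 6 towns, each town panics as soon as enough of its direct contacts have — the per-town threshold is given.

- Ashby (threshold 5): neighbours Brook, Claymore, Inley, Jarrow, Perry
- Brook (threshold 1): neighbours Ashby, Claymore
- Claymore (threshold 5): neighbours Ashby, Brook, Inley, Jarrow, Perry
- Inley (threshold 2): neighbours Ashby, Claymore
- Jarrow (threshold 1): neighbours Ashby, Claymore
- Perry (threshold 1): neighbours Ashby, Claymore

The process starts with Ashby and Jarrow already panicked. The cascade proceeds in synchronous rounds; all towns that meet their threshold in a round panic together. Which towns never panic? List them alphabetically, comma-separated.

Claymore, Inley

Round 1 — Ashby, Jarrow panic (initial).
Round 2 — checking thresholds:
  Brook: 1 of 2 neighbours ≥ 1, panics.
  Claymore: 2 of 5 neighbours < 5, below threshold.
  Inley: 1 of 2 neighbours < 2, below threshold.
  Perry: 1 of 2 neighbours ≥ 1, panics.
Round 3 — no new panics; cascade stops.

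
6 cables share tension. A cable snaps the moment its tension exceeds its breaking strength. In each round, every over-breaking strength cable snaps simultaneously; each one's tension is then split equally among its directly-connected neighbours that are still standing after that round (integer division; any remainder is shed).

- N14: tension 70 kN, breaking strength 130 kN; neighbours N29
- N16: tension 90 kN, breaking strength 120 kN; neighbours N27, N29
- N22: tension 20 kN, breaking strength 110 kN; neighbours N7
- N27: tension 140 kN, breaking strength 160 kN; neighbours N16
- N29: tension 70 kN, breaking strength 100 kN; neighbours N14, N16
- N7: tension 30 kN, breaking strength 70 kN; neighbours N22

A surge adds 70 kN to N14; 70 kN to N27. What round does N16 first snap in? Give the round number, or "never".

Round 1 — N14 at 140 > 130; N27 at 210 > 160. N14, N27 snap.
  N14 sheds 140 kN to N29: 140 each.
    N29: 70+140 = 210 > 100
  N27 sheds 210 kN to N16: 210 each.
    N16: 90+210 = 300 > 120
Round 2 — N16, N29 snap.
  N16 sheds 300 kN: no online neighbours, lost.
  N29 sheds 210 kN: no online neighbours, lost.
No further breaks.

2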